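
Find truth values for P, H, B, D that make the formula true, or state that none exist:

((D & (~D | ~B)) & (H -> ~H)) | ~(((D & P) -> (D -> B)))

P = True; H = False; B = False; D = True

  ((D & (~D | ~B)) & (H -> ~H)) | ~(((D & P) -> (D -> B))) = True
    (D & (~D | ~B)) & (H -> ~H) = True
      D & (~D | ~B) = True
        ~D | ~B = True
          ~D = False
          ~B = True
      H -> ~H = True
        ~H = True
    ~(((D & P) -> (D -> B))) = True
      (D & P) -> (D -> B) = False
        D & P = True
        D -> B = False
The formula evaluates to True.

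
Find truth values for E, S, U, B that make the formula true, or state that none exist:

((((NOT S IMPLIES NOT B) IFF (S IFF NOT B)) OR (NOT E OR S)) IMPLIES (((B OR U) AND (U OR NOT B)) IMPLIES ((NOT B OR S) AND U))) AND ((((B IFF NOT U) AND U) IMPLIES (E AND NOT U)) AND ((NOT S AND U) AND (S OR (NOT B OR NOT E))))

Case U = True: the formula simplifies to ((((NOT S IMPLIES NOT B) IFF (S IFF NOT B)) OR (NOT E OR S)) IMPLIES (NOT B OR S)) AND (B AND (NOT S AND (S OR (NOT B OR NOT E)))).
  S = True: the conjunct NOT S is False.
  S = False: simplifies to (((NOT B IFF B) OR NOT E) IMPLIES NOT B) AND (B AND (NOT B OR NOT E)).
    B = True: simplifies to E AND NOT E.
      E = True: the conjunct NOT E is False.
      E = False: the conjunct E is False.
    B = False: the conjunct B is False.
Case U = False: the conjunct U is False.
Both cases fail — unsatisfiable.

The formula is unsatisfiable.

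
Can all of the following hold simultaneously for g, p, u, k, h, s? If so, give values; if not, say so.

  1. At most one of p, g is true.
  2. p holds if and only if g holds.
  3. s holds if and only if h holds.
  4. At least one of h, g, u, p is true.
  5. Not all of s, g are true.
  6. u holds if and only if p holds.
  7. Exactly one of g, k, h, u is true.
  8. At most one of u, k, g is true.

g = False, p = False, u = False, k = False, h = True, s = True

  (1) {p, g}: 0 true — at most one ✓
  (2) p=F, g=F — same ✓
  (3) s=T, h=T — same ✓
  (4) {h, g, u, p}: 1 true — at least one ✓
  (5) {s, g}: 1/2 true — not all ✓
  (6) u=F, p=F — same ✓
  (7) {g, k, h, u}: 1 true — exactly one ✓
  (8) {u, k, g}: 0 true — at most one ✓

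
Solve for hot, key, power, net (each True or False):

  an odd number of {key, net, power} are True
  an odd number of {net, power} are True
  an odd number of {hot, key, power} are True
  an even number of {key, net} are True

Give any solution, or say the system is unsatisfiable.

hot: False, key: False, power: True, net: False

{key, net, power}: 1 true → odd ✓
{net, power}: 1 true → odd ✓
{hot, key, power}: 1 true → odd ✓
{key, net}: 0 true → even ✓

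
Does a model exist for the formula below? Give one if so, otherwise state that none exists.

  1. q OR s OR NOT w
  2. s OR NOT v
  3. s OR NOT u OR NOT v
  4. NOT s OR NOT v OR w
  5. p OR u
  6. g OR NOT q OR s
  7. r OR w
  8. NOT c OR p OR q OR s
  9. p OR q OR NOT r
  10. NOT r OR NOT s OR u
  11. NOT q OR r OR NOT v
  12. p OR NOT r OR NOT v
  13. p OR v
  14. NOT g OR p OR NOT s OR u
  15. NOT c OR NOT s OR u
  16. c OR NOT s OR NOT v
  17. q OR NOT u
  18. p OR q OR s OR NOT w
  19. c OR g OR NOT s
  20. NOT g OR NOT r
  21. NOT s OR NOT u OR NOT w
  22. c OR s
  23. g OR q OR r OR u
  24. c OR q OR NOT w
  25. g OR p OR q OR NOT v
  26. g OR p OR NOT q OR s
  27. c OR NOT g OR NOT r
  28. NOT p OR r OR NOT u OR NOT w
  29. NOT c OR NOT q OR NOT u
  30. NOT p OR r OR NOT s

s = False, v = False, q = True, g = True, w = True, c = True, p = True, u = False, r = False

Set s = False.
  then (s OR NOT v) forces v = False.
  then (p OR v) forces p = True.
  then (c OR s) forces c = True.
Set q = True.
  then (g OR NOT q OR s) forces g = True.
  then (NOT g OR NOT r) forces r = False.
  then (NOT c OR NOT q OR NOT u) forces u = False.
  then (r OR w) forces w = True.
All clauses satisfied.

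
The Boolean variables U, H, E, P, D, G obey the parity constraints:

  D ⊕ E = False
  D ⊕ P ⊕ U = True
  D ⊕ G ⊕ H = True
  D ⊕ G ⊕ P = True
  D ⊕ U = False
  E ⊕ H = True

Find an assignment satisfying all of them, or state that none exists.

U = False; H = True; E = False; P = True; D = False; G = False

D ⊕ E = F ⊕ F = False ✓
D ⊕ P ⊕ U = F ⊕ T ⊕ F = True ✓
D ⊕ G ⊕ H = F ⊕ F ⊕ T = True ✓
D ⊕ G ⊕ P = F ⊕ F ⊕ T = True ✓
D ⊕ U = F ⊕ F = False ✓
E ⊕ H = F ⊕ T = True ✓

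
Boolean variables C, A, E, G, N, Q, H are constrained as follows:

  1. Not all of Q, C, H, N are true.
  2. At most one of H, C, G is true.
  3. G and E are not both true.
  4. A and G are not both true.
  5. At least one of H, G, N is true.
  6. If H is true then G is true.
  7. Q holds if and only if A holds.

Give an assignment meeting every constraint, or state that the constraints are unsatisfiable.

C: False; A: True; E: False; G: False; N: True; Q: True; H: False

  (1) {Q, C, H, N}: 2/4 true — not all ✓
  (2) {H, C, G}: 0 true — at most one ✓
  (3) G=F, E=F — not both ✓
  (4) A=T, G=F — not both ✓
  (5) {H, G, N}: 1 true — at least one ✓
  (6) H=F ⇒ G: vacuous ✓
  (7) Q=T, A=T — same ✓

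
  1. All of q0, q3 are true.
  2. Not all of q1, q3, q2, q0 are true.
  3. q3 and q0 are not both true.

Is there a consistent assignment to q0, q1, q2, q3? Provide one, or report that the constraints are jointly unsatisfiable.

Case q0 = True:
  (1) forces q3 = True.
  Constraint (3) is violated (q3=T, q0=T) — contradiction.
Case q0 = False:
  Constraint (1) is violated (q0=F) — contradiction.
Both cases fail — unsatisfiable.

No satisfying assignment exists.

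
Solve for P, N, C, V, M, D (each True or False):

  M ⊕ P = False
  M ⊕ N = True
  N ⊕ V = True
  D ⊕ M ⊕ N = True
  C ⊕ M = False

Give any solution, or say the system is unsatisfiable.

P = False, N = True, C = False, V = False, M = False, D = False

M ⊕ P = F ⊕ F = False ✓
M ⊕ N = F ⊕ T = True ✓
N ⊕ V = T ⊕ F = True ✓
D ⊕ M ⊕ N = F ⊕ F ⊕ T = True ✓
C ⊕ M = F ⊕ F = False ✓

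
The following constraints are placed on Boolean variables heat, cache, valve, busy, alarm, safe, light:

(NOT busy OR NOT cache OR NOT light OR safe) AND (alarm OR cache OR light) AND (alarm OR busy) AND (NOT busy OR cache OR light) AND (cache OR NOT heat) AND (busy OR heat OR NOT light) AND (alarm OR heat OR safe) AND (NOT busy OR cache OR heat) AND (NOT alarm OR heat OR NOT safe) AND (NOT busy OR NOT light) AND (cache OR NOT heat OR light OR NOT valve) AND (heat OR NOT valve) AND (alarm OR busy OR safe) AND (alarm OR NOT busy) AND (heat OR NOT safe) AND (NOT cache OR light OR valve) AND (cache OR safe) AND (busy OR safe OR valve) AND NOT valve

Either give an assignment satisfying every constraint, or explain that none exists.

Unit clause (NOT valve) forces valve = False.
Set heat = True.
  then (cache OR NOT heat) forces cache = True.
  then (NOT cache OR light OR valve) forces light = True.
  then (NOT busy OR NOT light) forces busy = False.
  then (busy OR safe OR valve) forces safe = True.
  then (alarm OR busy) forces alarm = True.
All clauses satisfied.

heat = True; cache = True; valve = False; busy = False; alarm = True; safe = True; light = True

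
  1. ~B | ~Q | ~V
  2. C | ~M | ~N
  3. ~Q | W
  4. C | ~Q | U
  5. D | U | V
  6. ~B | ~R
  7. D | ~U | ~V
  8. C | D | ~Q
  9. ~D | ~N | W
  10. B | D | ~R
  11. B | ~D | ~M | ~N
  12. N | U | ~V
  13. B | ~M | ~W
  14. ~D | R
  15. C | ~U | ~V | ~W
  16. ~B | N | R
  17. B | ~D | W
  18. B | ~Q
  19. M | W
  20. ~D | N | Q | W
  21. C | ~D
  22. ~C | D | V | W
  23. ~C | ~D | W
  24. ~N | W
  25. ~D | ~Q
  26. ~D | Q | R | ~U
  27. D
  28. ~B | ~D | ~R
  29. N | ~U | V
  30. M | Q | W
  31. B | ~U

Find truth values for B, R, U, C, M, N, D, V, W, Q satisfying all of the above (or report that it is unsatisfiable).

B: False, R: True, U: False, C: True, M: False, N: False, D: True, V: False, W: True, Q: False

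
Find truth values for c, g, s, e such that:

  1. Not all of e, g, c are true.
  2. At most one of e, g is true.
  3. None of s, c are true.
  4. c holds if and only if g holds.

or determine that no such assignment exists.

c=F, g=F, s=F, e=F

  (1) {e, g, c}: 0/3 true — not all ✓
  (2) {e, g}: 0 true — at most one ✓
  (3) {s, c}: 0 true — none ✓
  (4) c=F, g=F — same ✓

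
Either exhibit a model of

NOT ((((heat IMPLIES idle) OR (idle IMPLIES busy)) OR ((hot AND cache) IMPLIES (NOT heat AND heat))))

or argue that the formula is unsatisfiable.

Unsatisfiable — no assignment works.

Case idle = True: the formula becomes NOT ((True OR ((hot AND cache) IMPLIES (NOT heat AND heat)))) = False.
Case idle = False: the formula becomes NOT ((True OR ((hot AND cache) IMPLIES (NOT heat AND heat)))) = False.
Both cases fail — unsatisfiable.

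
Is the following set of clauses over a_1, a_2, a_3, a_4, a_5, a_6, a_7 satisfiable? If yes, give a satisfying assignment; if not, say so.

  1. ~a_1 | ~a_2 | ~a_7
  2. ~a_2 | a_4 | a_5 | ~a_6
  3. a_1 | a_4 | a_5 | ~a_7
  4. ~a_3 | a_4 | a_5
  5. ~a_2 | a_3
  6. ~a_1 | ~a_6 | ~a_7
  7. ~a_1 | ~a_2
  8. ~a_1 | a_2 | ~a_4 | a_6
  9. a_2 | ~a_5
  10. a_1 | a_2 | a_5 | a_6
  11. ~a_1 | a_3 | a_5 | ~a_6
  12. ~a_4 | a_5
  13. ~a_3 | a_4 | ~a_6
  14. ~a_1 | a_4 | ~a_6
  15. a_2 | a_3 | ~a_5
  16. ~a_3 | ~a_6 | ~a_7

Set a_1 = False.
Set a_2 = False.
  then (a_2 | ~a_5) forces a_5 = False.
  then (a_1 | a_2 | a_5 | a_6) forces a_6 = True.
  then (~a_4 | a_5) forces a_4 = False.
  then (~a_3 | a_4 | ~a_6) forces a_3 = False.
  then (a_1 | a_4 | a_5 | ~a_7) forces a_7 = False.
All clauses satisfied.

a_1 = False, a_2 = False, a_3 = False, a_4 = False, a_5 = False, a_6 = True, a_7 = False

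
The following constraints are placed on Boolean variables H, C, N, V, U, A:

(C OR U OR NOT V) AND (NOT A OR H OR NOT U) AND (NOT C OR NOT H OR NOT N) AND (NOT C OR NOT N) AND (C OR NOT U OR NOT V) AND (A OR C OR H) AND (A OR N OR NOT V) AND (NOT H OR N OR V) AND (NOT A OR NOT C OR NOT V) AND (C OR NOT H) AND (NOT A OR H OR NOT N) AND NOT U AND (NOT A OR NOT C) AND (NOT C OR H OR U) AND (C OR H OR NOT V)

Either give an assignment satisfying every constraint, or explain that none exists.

H=F; C=F; N=F; V=F; U=F; A=T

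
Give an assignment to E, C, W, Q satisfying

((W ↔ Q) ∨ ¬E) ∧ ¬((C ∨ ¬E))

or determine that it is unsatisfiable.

E: True, C: False, W: True, Q: True

  (W ↔ Q) ∨ ¬E = True
    W ↔ Q = True
    ¬E = False
  ¬((C ∨ ¬E)) = True
    C ∨ ¬E = False
      ¬E = False
Both conjuncts True, so the formula holds.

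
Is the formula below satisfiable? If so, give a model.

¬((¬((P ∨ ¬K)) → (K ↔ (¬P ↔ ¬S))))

P=F, K=T, S=T

  ¬((¬((P ∨ ¬K)) → (K ↔ (¬P ↔ ¬S)))) = True
    ¬((P ∨ ¬K)) → (K ↔ (¬P ↔ ¬S)) = False
      ¬((P ∨ ¬K)) = True
        P ∨ ¬K = False
          ¬K = False
      K ↔ (¬P ↔ ¬S) = False
        ¬P ↔ ¬S = False
          ¬P = True
          ¬S = False
The formula evaluates to True.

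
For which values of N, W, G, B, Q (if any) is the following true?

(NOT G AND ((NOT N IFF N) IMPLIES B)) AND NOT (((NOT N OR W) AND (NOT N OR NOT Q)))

N: True, W: False, G: False, B: True, Q: True

  NOT G AND ((NOT N IFF N) IMPLIES B) = True
    NOT G = True
    (NOT N IFF N) IMPLIES B = True
      NOT N IFF N = False
        NOT N = False
  NOT (((NOT N OR W) AND (NOT N OR NOT Q))) = True
    (NOT N OR W) AND (NOT N OR NOT Q) = False
      NOT N OR W = False
        NOT N = False
      NOT N OR NOT Q = False
        NOT N = False
        NOT Q = False
Both conjuncts True, so the formula holds.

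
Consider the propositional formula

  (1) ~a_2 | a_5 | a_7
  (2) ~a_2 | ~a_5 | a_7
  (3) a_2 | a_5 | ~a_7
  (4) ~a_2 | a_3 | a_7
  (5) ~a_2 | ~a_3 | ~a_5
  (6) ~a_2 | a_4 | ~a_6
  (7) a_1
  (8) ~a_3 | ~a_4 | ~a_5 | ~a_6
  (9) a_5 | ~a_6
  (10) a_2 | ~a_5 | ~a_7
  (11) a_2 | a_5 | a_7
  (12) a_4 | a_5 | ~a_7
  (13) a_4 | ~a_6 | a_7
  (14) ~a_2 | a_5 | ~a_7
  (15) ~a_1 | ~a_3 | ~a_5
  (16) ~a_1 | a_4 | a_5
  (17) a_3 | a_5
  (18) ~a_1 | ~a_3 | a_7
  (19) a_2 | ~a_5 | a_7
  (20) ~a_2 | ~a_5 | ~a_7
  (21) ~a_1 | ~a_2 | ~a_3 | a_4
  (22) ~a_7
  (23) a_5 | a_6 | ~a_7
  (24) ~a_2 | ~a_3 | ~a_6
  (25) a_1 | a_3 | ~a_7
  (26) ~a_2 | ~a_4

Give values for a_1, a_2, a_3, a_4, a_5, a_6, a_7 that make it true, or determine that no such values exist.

Unsatisfiable

Case a_1 = True:
  (~a_7) forces a_7 = False.
  (~a_1 | ~a_3 | a_7) forces a_3 = False.
  (~a_2 | a_3 | a_7) forces a_2 = False.
  (a_2 | a_5 | a_7) forces a_5 = True.
  Clause (a_2 | ~a_5 | a_7) is falsified — contradiction.
Case a_1 = False:
  Clause (a_1) is falsified — contradiction.
Both cases fail, so the formula is unsatisfiable.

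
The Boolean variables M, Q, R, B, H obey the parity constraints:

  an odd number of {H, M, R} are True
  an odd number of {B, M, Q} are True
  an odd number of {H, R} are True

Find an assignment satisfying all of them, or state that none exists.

M = False; Q = False; R = True; B = True; H = False

{H, M, R}: 1 true → odd ✓
{B, M, Q}: 1 true → odd ✓
{H, R}: 1 true → odd ✓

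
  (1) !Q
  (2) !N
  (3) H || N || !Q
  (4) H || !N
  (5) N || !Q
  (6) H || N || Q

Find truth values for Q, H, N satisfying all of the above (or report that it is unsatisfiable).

Q: False; H: True; N: False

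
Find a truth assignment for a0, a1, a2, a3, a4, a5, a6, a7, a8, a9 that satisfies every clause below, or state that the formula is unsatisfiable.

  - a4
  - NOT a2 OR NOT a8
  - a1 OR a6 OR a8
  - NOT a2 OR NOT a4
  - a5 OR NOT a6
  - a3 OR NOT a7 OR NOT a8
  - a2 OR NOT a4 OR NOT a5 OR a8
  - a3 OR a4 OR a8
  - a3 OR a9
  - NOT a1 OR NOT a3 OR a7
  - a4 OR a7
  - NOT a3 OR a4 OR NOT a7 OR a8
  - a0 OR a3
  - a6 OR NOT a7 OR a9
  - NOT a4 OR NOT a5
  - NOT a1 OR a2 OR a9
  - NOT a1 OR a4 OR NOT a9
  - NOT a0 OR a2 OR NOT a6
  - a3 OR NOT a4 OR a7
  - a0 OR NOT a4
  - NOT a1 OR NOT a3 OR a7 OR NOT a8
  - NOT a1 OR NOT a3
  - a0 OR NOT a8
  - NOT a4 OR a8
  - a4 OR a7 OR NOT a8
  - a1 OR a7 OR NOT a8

a0 = True, a1 = False, a2 = False, a3 = True, a4 = True, a5 = False, a6 = False, a7 = True, a8 = True, a9 = True

Unit clause (a4) forces a4 = True.
In (NOT a2 OR NOT a4) only NOT a2 is left, so a2 = False.
In (NOT a4 OR NOT a5) only NOT a5 is left, so a5 = False.
In (a0 OR NOT a4) only a0 is left, so a0 = True.
In (NOT a4 OR a8) only a8 is left, so a8 = True.
In (a5 OR NOT a6) only NOT a6 is left, so a6 = False.
Try a1 = True:
  (NOT a1 OR a2 OR a9) forces a9 = True.
  (NOT a1 OR NOT a3) forces a3 = False.
  (a3 OR NOT a7 OR NOT a8) forces a7 = False.
  clause (a3 OR NOT a4 OR a7) is falsified — backtrack.
So a1 = False.
  then (a1 OR a7 OR NOT a8) forces a7 = True.
  then (a3 OR NOT a7 OR NOT a8) forces a3 = True.
  then (a6 OR NOT a7 OR a9) forces a9 = True.
All clauses satisfied.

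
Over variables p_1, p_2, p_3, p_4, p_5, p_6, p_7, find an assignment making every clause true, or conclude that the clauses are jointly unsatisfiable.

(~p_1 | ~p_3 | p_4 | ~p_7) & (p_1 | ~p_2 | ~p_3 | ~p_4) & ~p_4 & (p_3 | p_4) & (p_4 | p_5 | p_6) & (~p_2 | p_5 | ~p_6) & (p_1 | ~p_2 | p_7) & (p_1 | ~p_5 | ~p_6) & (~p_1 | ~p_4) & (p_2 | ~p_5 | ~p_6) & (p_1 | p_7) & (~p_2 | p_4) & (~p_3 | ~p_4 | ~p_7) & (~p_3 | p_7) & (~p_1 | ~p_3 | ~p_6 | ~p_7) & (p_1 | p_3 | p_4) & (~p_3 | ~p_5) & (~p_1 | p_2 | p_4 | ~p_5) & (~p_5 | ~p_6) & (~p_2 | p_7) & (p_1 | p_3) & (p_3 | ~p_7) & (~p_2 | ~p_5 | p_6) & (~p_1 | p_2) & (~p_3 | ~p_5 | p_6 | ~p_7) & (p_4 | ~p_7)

Unsatisfiable — no assignment works.

Case p_4 = True:
  Clause (~p_4) is falsified — contradiction.
Case p_4 = False:
  (p_3 | p_4) forces p_3 = True.
  (~p_2 | p_4) forces p_2 = False.
  (~p_3 | p_7) forces p_7 = True.
  Clause (p_4 | ~p_7) is falsified — contradiction.
Both cases fail, so the formula is unsatisfiable.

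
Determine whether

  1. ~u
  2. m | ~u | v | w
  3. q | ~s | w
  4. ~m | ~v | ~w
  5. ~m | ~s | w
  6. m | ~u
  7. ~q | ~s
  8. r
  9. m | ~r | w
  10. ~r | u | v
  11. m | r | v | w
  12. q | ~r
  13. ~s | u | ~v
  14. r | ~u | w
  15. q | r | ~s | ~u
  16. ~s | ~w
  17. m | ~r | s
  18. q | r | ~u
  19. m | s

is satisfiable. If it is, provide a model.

q: True; w: False; v: True; s: False; u: False; m: True; r: True

Unit clause (~u) forces u = False.
Unit clause (r) forces r = True.
In (~r | u | v) only v is left, so v = True.
In (q | ~r) only q is left, so q = True.
In (~s | u | ~v) only ~s is left, so s = False.
In (m | ~r | s) only m is left, so m = True.
In (~m | ~v | ~w) only ~w is left, so w = False.
All clauses satisfied.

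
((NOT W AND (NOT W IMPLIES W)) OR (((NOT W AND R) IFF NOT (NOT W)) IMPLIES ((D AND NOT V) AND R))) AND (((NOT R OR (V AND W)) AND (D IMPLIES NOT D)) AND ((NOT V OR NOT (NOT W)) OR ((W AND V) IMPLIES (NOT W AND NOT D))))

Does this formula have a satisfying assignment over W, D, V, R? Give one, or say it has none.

W: True; D: False; V: True; R: True

  (NOT W AND (NOT W IMPLIES W)) OR (((NOT W AND R) IFF NOT (NOT W)) IMPLIES ((D AND NOT V) AND R)) = True
    NOT W AND (NOT W IMPLIES W) = False
      NOT W = False
      NOT W IMPLIES W = True
        NOT W = False
    ((NOT W AND R) IFF NOT (NOT W)) IMPLIES ((D AND NOT V) AND R) = True
      (NOT W AND R) IFF NOT (NOT W) = False
        NOT W AND R = False
          NOT W = False
        NOT (NOT W) = True
          NOT W = False
      (D AND NOT V) AND R = False
        D AND NOT V = False
          NOT V = False
  ((NOT R OR (V AND W)) AND (D IMPLIES NOT D)) AND ((NOT V OR NOT (NOT W)) OR ((W AND V) IMPLIES (NOT W AND NOT D))) = True
    (NOT R OR (V AND W)) AND (D IMPLIES NOT D) = True
      NOT R OR (V AND W) = True
        NOT R = False
        V AND W = True
      D IMPLIES NOT D = True
        NOT D = True
    (NOT V OR NOT (NOT W)) OR ((W AND V) IMPLIES (NOT W AND NOT D)) = True
      NOT V OR NOT (NOT W) = True
        NOT V = False
        NOT (NOT W) = True
          NOT W = False
      (W AND V) IMPLIES (NOT W AND NOT D) = False
        W AND V = True
        NOT W AND NOT D = False
          NOT W = False
          NOT D = True
Both conjuncts True, so the formula holds.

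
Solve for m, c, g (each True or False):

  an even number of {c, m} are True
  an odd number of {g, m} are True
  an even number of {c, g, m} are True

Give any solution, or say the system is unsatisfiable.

m: True; c: True; g: False

{c, m}: 2 true → even ✓
{g, m}: 1 true → odd ✓
{c, g, m}: 2 true → even ✓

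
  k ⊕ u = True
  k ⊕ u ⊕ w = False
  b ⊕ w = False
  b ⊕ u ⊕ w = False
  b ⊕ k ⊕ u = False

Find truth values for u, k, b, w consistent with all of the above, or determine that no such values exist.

u=F, k=T, b=T, w=T

k ⊕ u = T ⊕ F = True ✓
k ⊕ u ⊕ w = T ⊕ F ⊕ T = False ✓
b ⊕ w = T ⊕ T = False ✓
b ⊕ u ⊕ w = T ⊕ F ⊕ T = False ✓
b ⊕ k ⊕ u = T ⊕ T ⊕ F = False ✓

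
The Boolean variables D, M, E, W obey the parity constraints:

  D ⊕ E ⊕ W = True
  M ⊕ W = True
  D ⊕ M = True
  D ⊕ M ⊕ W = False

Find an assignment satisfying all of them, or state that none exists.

D = True, M = False, E = True, W = True

D ⊕ E ⊕ W = T ⊕ T ⊕ T = True ✓
M ⊕ W = F ⊕ T = True ✓
D ⊕ M = T ⊕ F = True ✓
D ⊕ M ⊕ W = T ⊕ F ⊕ T = False ✓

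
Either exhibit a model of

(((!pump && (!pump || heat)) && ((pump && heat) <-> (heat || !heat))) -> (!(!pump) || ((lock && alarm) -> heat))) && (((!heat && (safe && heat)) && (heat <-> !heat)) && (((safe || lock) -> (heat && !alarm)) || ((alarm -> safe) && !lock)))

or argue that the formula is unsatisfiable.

The conjunct heat <-> !heat is unsatisfiable on its own:
  heat=F: evaluates to False.
  heat=T: evaluates to False.
So the whole conjunction is unsatisfiable.

No satisfying assignment exists.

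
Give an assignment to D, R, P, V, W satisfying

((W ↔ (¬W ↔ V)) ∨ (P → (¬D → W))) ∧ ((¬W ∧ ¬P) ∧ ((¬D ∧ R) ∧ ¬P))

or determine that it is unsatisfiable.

D = False, R = True, P = False, V = True, W = False

  (W ↔ (¬W ↔ V)) ∨ (P → (¬D → W)) = True
    W ↔ (¬W ↔ V) = False
      ¬W ↔ V = True
        ¬W = True
    P → (¬D → W) = True
      ¬D → W = False
        ¬D = True
  (¬W ∧ ¬P) ∧ ((¬D ∧ R) ∧ ¬P) = True
    ¬W ∧ ¬P = True
      ¬W = True
      ¬P = True
    (¬D ∧ R) ∧ ¬P = True
      ¬D ∧ R = True
        ¬D = True
      ¬P = True
Both conjuncts True, so the formula holds.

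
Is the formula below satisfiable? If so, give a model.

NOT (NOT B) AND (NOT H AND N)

N: True, H: False, B: True

  NOT (NOT B) = True
    NOT B = False
  NOT H AND N = True
    NOT H = True
Both conjuncts True, so the formula holds.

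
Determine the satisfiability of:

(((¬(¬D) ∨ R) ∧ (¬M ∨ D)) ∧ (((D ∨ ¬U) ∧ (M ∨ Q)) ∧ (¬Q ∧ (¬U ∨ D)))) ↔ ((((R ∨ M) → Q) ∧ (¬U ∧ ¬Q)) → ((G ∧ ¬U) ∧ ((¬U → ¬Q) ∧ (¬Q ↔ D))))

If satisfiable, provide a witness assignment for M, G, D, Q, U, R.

M = True, G = False, D = True, Q = False, U = True, R = False

  (((¬(¬D) ∨ R) ∧ (¬M ∨ D)) ∧ (((D ∨ ¬U) ∧ (M ∨ Q)) ∧ (¬Q ∧ (¬U ∨ D)))) ↔ ((((R ∨ M) → Q) ∧ (¬U ∧ ¬Q)) → ((G ∧ ¬U) ∧ ((¬U → ¬Q) ∧ (¬Q ↔ D)))) = True
    ((¬(¬D) ∨ R) ∧ (¬M ∨ D)) ∧ (((D ∨ ¬U) ∧ (M ∨ Q)) ∧ (¬Q ∧ (¬U ∨ D))) = True
      (¬(¬D) ∨ R) ∧ (¬M ∨ D) = True
        ¬(¬D) ∨ R = True
          ¬(¬D) = True
            ¬D = False
        ¬M ∨ D = True
          ¬M = False
      ((D ∨ ¬U) ∧ (M ∨ Q)) ∧ (¬Q ∧ (¬U ∨ D)) = True
        (D ∨ ¬U) ∧ (M ∨ Q) = True
          D ∨ ¬U = True
            ¬U = False
          M ∨ Q = True
        ¬Q ∧ (¬U ∨ D) = True
          ¬Q = True
          ¬U ∨ D = True
            ¬U = False
    (((R ∨ M) → Q) ∧ (¬U ∧ ¬Q)) → ((G ∧ ¬U) ∧ ((¬U → ¬Q) ∧ (¬Q ↔ D))) = True
      ((R ∨ M) → Q) ∧ (¬U ∧ ¬Q) = False
        (R ∨ M) → Q = False
          R ∨ M = True
        ¬U ∧ ¬Q = False
          ¬U = False
          ¬Q = True
      (G ∧ ¬U) ∧ ((¬U → ¬Q) ∧ (¬Q ↔ D)) = False
        G ∧ ¬U = False
          ¬U = False
        (¬U → ¬Q) ∧ (¬Q ↔ D) = True
          ¬U → ¬Q = True
            ¬U = False
            ¬Q = True
          ¬Q ↔ D = True
            ¬Q = True
The formula evaluates to True.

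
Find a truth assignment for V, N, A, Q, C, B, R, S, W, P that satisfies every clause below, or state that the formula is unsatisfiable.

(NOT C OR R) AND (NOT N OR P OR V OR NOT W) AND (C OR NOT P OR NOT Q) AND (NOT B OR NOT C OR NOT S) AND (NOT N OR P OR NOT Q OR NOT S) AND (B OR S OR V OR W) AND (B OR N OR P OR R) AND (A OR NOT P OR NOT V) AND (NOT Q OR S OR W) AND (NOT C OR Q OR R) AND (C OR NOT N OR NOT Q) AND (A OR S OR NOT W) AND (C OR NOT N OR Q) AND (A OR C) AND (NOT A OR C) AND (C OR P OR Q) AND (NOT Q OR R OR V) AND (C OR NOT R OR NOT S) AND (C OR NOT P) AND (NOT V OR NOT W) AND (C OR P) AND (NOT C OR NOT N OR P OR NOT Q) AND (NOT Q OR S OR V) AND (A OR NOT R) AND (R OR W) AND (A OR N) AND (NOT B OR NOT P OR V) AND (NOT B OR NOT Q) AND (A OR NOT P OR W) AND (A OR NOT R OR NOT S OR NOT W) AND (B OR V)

V = True, N = False, A = True, Q = False, C = True, B = False, R = True, S = True, W = False, P = True

Set V = True.
  then (NOT V OR NOT W) forces W = False.
  then (R OR W) forces R = True.
  then (A OR NOT R) forces A = True.
  then (NOT A OR C) forces C = True.
Set N = False.
Set Q = False.
Set B = False.
Set S = True.
Set P = True.
All clauses satisfied.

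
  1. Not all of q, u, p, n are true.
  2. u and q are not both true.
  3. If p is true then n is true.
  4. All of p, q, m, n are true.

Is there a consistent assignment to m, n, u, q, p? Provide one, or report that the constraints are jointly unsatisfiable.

m = True; n = True; u = False; q = True; p = True

  (1) {q, u, p, n}: 3/4 true — not all ✓
  (2) u=F, q=T — not both ✓
  (3) p=T ⇒ n: T ✓
  (4) {p, q, m, n}: all 4 true ✓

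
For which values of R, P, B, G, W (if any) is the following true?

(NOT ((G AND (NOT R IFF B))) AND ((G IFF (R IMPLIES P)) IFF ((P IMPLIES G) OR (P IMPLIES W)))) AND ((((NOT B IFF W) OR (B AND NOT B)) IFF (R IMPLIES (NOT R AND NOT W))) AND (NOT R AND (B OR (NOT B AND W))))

R = False, P = False, B = False, G = True, W = True

  NOT ((G AND (NOT R IFF B))) AND ((G IFF (R IMPLIES P)) IFF ((P IMPLIES G) OR (P IMPLIES W))) = True
    NOT ((G AND (NOT R IFF B))) = True
      G AND (NOT R IFF B) = False
        NOT R IFF B = False
          NOT R = True
    (G IFF (R IMPLIES P)) IFF ((P IMPLIES G) OR (P IMPLIES W)) = True
      G IFF (R IMPLIES P) = True
        R IMPLIES P = True
      (P IMPLIES G) OR (P IMPLIES W) = True
        P IMPLIES G = True
        P IMPLIES W = True
  (((NOT B IFF W) OR (B AND NOT B)) IFF (R IMPLIES (NOT R AND NOT W))) AND (NOT R AND (B OR (NOT B AND W))) = True
    ((NOT B IFF W) OR (B AND NOT B)) IFF (R IMPLIES (NOT R AND NOT W)) = True
      (NOT B IFF W) OR (B AND NOT B) = True
        NOT B IFF W = True
          NOT B = True
        B AND NOT B = False
          NOT B = True
      R IMPLIES (NOT R AND NOT W) = True
        NOT R AND NOT W = False
          NOT R = True
          NOT W = False
    NOT R AND (B OR (NOT B AND W)) = True
      NOT R = True
      B OR (NOT B AND W) = True
        NOT B AND W = True
          NOT B = True
Both conjuncts True, so the formula holds.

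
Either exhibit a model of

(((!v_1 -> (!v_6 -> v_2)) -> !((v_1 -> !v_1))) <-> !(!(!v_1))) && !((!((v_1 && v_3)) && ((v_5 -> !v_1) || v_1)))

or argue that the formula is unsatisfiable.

Unsatisfiable — no assignment works.

Case v_1 = True: the conjunct ((!v_1 -> (!v_6 -> v_2)) -> !((v_1 -> !v_1))) <-> !(!(!v_1)) becomes (True -> True) <-> !True = False.
Case v_1 = False: the conjunct !((!((v_1 && v_3)) && ((v_5 -> !v_1) || v_1))) becomes !((True && True)) = False.
Both cases fail — unsatisfiable.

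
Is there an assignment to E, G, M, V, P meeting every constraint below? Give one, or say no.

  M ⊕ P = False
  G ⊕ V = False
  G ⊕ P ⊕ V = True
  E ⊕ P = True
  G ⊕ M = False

E: False, G: True, M: True, V: True, P: True

M ⊕ P = T ⊕ T = False ✓
G ⊕ V = T ⊕ T = False ✓
G ⊕ P ⊕ V = T ⊕ T ⊕ T = True ✓
E ⊕ P = F ⊕ T = True ✓
G ⊕ M = T ⊕ T = False ✓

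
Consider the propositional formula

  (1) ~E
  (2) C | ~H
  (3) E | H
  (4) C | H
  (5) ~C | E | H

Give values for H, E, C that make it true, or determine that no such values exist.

Unit clause (~E) forces E = False.
In (E | H) only H is left, so H = True.
In (C | ~H) only C is left, so C = True.
Check each clause:
  (~E): ~E holds.
  (C | ~H): C holds.
  (E | H): H holds.
  (C | H): C holds.
  (~C | E | H): H holds.
All clauses satisfied.

H = True, E = False, C = True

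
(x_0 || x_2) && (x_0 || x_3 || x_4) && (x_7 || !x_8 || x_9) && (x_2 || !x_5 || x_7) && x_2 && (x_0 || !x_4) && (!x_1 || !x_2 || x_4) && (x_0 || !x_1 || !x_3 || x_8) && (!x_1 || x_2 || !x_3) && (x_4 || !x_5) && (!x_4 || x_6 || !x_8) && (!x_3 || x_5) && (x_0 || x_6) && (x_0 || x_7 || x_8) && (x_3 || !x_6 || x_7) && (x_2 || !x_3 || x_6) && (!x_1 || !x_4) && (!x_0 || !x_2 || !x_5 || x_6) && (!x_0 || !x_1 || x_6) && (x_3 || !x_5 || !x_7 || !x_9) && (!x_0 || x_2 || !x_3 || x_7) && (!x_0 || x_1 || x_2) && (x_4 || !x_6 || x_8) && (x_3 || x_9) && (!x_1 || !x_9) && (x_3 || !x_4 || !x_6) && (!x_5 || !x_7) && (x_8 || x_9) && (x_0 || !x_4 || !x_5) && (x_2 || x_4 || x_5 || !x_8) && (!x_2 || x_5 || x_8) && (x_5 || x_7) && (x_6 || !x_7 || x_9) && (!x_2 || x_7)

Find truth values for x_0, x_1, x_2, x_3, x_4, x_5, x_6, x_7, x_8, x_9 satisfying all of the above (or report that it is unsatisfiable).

Unit clause (x_2) forces x_2 = True.
In (!x_2 || x_7) only x_7 is left, so x_7 = True.
In (!x_5 || !x_7) only !x_5 is left, so x_5 = False.
In (!x_2 || x_5 || x_8) only x_8 is left, so x_8 = True.
In (!x_3 || x_5) only !x_3 is left, so x_3 = False.
In (x_3 || x_9) only x_9 is left, so x_9 = True.
In (!x_1 || !x_9) only !x_1 is left, so x_1 = False.
Set x_0 = True.
Try x_4 = True:
  (!x_4 || x_6 || !x_8) forces x_6 = True.
  clause (x_3 || !x_4 || !x_6) is falsified — backtrack.
So x_4 = False.
Set x_6 = True.
All clauses satisfied.

x_0 = True, x_1 = False, x_2 = True, x_3 = False, x_4 = False, x_5 = False, x_6 = True, x_7 = True, x_8 = True, x_9 = True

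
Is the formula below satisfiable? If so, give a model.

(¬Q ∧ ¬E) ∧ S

S = True, E = False, Q = False

  ¬Q ∧ ¬E = True
    ¬Q = True
    ¬E = True
Both conjuncts True, so the formula holds.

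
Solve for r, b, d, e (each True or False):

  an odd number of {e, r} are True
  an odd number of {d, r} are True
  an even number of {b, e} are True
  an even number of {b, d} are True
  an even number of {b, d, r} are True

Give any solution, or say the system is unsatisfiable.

r = False; b = True; d = True; e = True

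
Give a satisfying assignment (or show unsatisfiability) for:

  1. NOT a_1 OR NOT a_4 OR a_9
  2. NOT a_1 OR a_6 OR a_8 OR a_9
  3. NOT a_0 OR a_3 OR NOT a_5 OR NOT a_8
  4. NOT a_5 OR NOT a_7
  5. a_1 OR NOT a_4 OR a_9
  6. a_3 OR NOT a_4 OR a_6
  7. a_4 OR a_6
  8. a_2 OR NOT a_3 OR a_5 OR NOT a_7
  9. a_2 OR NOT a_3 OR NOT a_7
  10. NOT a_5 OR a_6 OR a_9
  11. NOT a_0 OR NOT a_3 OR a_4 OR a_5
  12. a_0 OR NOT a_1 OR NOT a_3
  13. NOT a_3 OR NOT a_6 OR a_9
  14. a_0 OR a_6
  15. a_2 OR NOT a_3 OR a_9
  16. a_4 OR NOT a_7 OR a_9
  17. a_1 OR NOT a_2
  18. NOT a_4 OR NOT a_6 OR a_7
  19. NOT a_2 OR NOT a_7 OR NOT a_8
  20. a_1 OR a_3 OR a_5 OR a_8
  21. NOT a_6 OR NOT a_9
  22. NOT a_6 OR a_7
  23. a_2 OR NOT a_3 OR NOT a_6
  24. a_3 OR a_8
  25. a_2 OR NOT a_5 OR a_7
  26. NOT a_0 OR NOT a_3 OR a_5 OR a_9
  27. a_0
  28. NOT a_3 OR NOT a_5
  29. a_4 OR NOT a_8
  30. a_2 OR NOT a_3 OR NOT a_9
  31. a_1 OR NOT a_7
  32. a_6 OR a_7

Unit clause (a_0) forces a_0 = True.
Try a_1 = False:
  (a_1 OR NOT a_2) forces a_2 = False.
  (a_1 OR NOT a_7) forces a_7 = False.
  (NOT a_6 OR a_7) forces a_6 = False.
  clause (a_6 OR a_7) is falsified — backtrack.
So a_1 = True.
Set a_2 = True.
Set a_3 = True.
  then (NOT a_3 OR NOT a_5) forces a_5 = False.
  then (NOT a_0 OR NOT a_3 OR a_4 OR a_5) forces a_4 = True.
  then (NOT a_0 OR NOT a_3 OR a_5 OR a_9) forces a_9 = True.
  then (NOT a_6 OR NOT a_9) forces a_6 = False.
  then (a_6 OR a_7) forces a_7 = True.
  then (NOT a_2 OR NOT a_7 OR NOT a_8) forces a_8 = False.
All clauses satisfied.

a_0 = True, a_1 = True, a_2 = True, a_3 = True, a_4 = True, a_5 = False, a_6 = False, a_7 = True, a_8 = False, a_9 = True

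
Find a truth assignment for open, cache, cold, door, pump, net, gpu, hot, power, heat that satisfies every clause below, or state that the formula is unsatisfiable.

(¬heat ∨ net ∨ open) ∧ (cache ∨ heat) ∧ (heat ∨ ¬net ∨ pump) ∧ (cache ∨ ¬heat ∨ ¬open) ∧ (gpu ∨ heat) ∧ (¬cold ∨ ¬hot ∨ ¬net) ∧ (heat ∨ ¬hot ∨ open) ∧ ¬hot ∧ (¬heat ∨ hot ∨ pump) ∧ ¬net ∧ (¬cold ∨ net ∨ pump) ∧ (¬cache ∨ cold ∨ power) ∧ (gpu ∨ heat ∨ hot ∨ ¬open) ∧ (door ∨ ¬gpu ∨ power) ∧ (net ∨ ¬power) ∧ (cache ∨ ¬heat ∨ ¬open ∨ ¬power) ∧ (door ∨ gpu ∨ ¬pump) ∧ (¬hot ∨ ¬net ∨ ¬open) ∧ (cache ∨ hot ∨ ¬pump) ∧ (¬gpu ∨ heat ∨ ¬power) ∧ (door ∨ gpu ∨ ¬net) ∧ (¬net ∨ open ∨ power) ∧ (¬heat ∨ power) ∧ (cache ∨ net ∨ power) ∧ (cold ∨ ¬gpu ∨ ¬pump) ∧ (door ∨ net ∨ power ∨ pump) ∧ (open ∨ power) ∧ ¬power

Unit clause (¬hot) forces hot = False.
Unit clause (¬net) forces net = False.
In (net ∨ ¬power) only ¬power is left, so power = False.
In (¬heat ∨ power) only ¬heat is left, so heat = False.
In (cache ∨ net ∨ power) only cache is left, so cache = True.
In (open ∨ power) only open is left, so open = True.
In (gpu ∨ heat) only gpu is left, so gpu = True.
In (¬cache ∨ cold ∨ power) only cold is left, so cold = True.
In (door ∨ ¬gpu ∨ power) only door is left, so door = True.
In (¬cold ∨ net ∨ pump) only pump is left, so pump = True.
All clauses satisfied.

open = True; cache = True; cold = True; door = True; pump = True; net = False; gpu = True; hot = False; power = False; heat = False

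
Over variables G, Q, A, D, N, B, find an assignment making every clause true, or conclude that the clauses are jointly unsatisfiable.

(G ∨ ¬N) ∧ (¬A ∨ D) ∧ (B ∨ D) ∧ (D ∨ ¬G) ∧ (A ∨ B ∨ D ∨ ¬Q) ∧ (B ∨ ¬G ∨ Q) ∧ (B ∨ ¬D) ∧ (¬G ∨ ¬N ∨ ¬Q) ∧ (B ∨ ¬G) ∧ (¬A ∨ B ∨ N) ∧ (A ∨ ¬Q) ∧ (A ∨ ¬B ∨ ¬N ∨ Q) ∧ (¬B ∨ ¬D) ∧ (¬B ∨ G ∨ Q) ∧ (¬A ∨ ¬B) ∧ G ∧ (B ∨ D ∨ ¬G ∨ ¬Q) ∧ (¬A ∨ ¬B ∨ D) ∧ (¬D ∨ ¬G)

Case G = True:
  (D ∨ ¬G) forces D = True.
  Clause (¬D ∨ ¬G) is falsified — contradiction.
Case G = False:
  Clause (G) is falsified — contradiction.
Both cases fail, so the formula is unsatisfiable.

Unsatisfiable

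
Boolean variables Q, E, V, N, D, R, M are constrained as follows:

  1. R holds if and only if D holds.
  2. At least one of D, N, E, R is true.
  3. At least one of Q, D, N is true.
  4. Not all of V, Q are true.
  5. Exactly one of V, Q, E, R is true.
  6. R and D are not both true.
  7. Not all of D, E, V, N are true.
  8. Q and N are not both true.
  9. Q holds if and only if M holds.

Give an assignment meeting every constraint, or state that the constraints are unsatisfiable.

Q = False; E = False; V = True; N = True; D = False; R = False; M = False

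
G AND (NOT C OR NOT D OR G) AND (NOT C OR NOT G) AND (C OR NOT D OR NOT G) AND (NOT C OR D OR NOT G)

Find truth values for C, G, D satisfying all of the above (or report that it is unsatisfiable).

C: False, G: True, D: False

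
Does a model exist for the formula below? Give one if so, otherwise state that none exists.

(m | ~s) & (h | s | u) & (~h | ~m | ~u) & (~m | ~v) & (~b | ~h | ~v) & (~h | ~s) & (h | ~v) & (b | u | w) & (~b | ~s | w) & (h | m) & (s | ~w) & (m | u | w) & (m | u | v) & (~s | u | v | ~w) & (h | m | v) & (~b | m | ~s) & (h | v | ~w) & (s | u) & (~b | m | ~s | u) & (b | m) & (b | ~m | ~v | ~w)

Set b = False.
  then (b | m) forces m = True.
  then (~m | ~v) forces v = False.
Set h = False.
  then (h | v | ~w) forces w = False.
  then (b | u | w) forces u = True.
Set s = True.
All clauses satisfied.

b=F; h=F; s=T; u=T; v=F; m=T; w=F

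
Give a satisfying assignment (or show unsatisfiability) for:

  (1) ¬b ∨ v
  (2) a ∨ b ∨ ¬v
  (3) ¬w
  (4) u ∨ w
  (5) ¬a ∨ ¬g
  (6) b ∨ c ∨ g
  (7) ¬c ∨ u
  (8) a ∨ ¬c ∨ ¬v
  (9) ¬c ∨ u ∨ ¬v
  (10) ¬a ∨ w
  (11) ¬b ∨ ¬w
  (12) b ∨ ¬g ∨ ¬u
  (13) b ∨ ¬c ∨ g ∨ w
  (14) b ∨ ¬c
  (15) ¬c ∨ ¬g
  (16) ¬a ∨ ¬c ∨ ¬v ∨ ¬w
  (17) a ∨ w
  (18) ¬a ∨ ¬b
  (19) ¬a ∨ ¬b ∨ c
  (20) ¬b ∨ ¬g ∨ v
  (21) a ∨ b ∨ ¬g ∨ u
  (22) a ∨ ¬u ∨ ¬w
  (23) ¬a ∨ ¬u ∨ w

Unsatisfiable — no assignment works.

Case w = True:
  Clause (¬w) is falsified — contradiction.
Case w = False:
  (u ∨ w) forces u = True.
  (¬a ∨ w) forces a = False.
  Clause (a ∨ w) is falsified — contradiction.
Both cases fail, so the formula is unsatisfiable.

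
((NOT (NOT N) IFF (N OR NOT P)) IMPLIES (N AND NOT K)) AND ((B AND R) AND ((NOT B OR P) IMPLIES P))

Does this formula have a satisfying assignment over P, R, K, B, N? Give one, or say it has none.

P = False, R = True, K = False, B = True, N = True

  (NOT (NOT N) IFF (N OR NOT P)) IMPLIES (N AND NOT K) = True
    NOT (NOT N) IFF (N OR NOT P) = True
      NOT (NOT N) = True
        NOT N = False
      N OR NOT P = True
        NOT P = True
    N AND NOT K = True
      NOT K = True
  (B AND R) AND ((NOT B OR P) IMPLIES P) = True
    B AND R = True
    (NOT B OR P) IMPLIES P = True
      NOT B OR P = False
        NOT B = False
Both conjuncts True, so the formula holds.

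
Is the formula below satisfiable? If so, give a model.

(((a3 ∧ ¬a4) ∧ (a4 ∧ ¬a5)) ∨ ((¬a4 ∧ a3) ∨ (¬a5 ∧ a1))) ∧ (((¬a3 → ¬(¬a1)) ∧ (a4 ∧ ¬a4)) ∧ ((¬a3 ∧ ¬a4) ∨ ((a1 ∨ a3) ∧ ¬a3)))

Case a4 = True: the conjunct ¬a4 is False.
Case a4 = False: the conjunct a4 is False.
Both cases fail — unsatisfiable.

No satisfying assignment exists.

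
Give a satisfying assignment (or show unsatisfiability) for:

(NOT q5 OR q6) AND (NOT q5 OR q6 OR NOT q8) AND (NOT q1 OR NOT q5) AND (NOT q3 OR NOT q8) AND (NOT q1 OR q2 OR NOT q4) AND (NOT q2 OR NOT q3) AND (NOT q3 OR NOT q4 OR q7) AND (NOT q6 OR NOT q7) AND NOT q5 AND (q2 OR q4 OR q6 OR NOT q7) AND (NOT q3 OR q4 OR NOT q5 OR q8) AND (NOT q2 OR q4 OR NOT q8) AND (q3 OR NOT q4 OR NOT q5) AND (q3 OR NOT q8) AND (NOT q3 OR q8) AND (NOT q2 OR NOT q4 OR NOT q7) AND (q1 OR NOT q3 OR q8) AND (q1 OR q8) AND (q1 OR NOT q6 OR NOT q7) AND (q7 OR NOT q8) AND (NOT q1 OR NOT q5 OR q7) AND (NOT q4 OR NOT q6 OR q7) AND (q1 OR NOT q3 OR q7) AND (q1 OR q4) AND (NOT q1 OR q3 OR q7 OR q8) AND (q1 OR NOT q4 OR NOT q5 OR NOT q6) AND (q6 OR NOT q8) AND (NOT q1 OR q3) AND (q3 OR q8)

No satisfying assignment exists.

Case q3 = True:
  (NOT q3 OR NOT q8) forces q8 = False.
  Clause (NOT q3 OR q8) is falsified — contradiction.
Case q3 = False:
  (NOT q5) forces q5 = False.
  (q3 OR NOT q8) forces q8 = False.
  Clause (q3 OR q8) is falsified — contradiction.
Both cases fail, so the formula is unsatisfiable.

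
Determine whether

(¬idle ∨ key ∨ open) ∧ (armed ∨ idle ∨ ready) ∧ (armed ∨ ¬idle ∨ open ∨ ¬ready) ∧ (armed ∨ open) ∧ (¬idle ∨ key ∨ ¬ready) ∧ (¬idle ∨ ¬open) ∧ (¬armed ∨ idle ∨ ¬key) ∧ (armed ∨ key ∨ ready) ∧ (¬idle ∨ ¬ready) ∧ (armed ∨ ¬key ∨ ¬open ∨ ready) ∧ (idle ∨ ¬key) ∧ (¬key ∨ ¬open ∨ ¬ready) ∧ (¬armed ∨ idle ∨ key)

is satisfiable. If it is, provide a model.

Set ready = False.
Try armed = False:
  (armed ∨ idle ∨ ready) forces idle = True.
  (armed ∨ open) forces open = True.
  clause (¬idle ∨ ¬open) is falsified — backtrack.
So armed = True.
Try idle = False:
  (¬armed ∨ idle ∨ ¬key) forces key = False.
  clause (¬armed ∨ idle ∨ key) is falsified — backtrack.
So idle = True.
  then (¬idle ∨ ¬open) forces open = False.
  then (¬idle ∨ key ∨ open) forces key = True.
All clauses satisfied.

ready = False, armed = True, idle = True, key = True, open = False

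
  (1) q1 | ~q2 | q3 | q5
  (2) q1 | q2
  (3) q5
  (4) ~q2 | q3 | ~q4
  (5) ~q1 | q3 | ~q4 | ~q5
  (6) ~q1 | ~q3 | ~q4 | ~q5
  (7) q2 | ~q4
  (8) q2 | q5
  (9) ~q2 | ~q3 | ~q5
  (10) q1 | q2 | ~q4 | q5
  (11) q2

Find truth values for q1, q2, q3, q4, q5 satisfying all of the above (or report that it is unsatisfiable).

q1 = True, q2 = True, q3 = False, q4 = False, q5 = True

Unit clause (q5) forces q5 = True.
Unit clause (q2) forces q2 = True.
In (~q2 | ~q3 | ~q5) only ~q3 is left, so q3 = False.
In (~q2 | q3 | ~q4) only ~q4 is left, so q4 = False.
Set q1 = True.
All clauses satisfied.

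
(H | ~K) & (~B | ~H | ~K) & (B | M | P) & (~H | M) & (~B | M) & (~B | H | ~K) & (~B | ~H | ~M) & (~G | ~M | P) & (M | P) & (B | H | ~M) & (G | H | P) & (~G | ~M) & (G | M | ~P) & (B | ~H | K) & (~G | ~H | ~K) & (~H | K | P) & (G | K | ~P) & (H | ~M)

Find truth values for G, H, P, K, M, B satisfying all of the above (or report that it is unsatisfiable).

G=F; H=T; P=F; K=T; M=T; B=F

Set G = False.
Try H = False:
  (H | ~K) forces K = False.
  (G | H | P) forces P = True.
  clause (G | K | ~P) is falsified — backtrack.
So H = True.
  then (~H | M) forces M = True.
  then (~B | ~H | ~M) forces B = False.
  then (B | ~H | K) forces K = True.
Set P = False.
All clauses satisfied.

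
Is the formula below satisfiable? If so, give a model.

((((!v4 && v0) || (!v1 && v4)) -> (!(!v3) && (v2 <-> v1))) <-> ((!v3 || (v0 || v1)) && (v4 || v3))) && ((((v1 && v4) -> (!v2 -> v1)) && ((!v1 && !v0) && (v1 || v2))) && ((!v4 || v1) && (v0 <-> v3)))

The formula is unsatisfiable.

Case v1 = True: the conjunct !v1 is False.
Case v1 = False: the formula simplifies to ((((!v4 && v0) || v4) -> (!(!v3) && !v2)) <-> ((!v3 || v0) && (v4 || v3))) && ((!v0 && v2) && (!v4 && (v0 <-> v3))).
  v0 = True: the conjunct !v0 is False.
  v0 = False: simplifies to ((v4 -> (!(!v3) && !v2)) <-> (!v3 && (v4 || v3))) && (v2 && (!v4 && !v3)).
    v3 = True: the conjunct !v3 is False.
    v3 = False: simplifies to (!v4 <-> v4) && (v2 && !v4).
      v4 = True: the conjunct !v4 <-> v4 becomes !True <-> True = False.
      v4 = False: the conjunct !v4 <-> v4 becomes !False <-> False = False.
Both cases fail — unsatisfiable.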